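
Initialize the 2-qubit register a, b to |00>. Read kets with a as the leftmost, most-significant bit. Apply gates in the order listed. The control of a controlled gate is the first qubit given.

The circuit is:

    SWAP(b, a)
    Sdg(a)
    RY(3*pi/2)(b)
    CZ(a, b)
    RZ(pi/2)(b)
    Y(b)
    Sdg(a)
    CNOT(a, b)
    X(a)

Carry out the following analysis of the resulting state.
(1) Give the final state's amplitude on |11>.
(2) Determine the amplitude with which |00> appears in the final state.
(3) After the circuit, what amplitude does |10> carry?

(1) The final state's coefficient on |11> equals -sqrt(2)*exp(I*pi/4)/2.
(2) The amplitude on |00> is 0.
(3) The final state's coefficient on |10> equals -sqrt(2)*exp(3*I*pi/4)/2.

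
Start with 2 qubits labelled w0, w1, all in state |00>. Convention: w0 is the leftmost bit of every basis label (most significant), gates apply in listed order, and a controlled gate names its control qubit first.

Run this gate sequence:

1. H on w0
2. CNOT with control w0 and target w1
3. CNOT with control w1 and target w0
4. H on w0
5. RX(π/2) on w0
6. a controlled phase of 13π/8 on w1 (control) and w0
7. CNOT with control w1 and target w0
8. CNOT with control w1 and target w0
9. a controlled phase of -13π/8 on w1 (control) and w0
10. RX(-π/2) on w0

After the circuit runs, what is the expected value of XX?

The observable XX averages to 1. Key observation: the block from step 5 through step 10 cancels to the identity and can be dropped.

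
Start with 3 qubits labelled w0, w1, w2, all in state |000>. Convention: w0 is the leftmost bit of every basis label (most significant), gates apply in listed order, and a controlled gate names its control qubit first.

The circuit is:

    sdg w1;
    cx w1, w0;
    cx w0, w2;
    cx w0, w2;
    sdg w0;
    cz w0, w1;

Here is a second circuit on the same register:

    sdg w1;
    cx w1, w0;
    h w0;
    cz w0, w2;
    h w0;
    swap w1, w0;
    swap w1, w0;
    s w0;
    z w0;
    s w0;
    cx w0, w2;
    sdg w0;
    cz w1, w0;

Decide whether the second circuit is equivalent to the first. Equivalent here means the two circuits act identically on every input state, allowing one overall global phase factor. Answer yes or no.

No — the two circuits implement different unitaries, even allowing a global phase.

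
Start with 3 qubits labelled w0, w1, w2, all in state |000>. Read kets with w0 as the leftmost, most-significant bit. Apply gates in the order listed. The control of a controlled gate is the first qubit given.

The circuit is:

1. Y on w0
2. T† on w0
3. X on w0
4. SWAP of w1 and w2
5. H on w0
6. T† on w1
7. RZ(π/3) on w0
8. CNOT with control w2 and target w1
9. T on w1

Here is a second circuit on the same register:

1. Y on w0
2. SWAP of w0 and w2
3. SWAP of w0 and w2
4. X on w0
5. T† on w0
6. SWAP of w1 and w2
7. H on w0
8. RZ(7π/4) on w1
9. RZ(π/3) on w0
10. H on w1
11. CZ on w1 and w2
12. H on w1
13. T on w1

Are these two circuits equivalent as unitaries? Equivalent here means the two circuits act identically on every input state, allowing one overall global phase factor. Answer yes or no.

No, they are not equivalent — no single phase factor reconciles the two unitaries.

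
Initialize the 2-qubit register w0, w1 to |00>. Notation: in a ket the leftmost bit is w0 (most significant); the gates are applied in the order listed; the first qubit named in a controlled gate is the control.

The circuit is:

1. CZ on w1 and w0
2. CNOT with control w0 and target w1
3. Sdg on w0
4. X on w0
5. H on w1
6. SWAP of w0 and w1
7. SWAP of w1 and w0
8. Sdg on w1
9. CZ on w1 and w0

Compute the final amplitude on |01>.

The amplitude on |01> is 0.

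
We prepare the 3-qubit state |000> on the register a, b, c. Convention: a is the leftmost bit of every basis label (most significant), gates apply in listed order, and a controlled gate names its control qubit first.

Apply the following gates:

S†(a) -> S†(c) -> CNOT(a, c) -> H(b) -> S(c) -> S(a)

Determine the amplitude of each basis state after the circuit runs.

The resulting statevector has amplitude sqrt(2)/2 on |000>, sqrt(2)/2 on |010>, and 0 on every other basis state.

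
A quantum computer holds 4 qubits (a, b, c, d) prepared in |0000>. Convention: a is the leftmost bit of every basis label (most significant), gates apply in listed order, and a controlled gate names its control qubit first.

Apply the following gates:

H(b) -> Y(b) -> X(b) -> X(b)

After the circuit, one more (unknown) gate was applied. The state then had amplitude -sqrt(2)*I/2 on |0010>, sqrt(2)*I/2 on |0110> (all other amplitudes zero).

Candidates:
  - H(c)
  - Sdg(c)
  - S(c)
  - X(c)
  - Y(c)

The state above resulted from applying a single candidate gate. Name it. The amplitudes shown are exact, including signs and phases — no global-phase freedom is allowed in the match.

The unique candidate consistent with the amplitudes is X(c). Key observation: steps 3-4 multiply out to the identity, so the circuit reduces to the remaining gates.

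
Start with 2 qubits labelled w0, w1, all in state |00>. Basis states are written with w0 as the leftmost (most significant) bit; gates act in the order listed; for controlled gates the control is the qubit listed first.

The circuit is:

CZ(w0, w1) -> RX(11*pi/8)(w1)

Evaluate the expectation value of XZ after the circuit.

The observable XZ averages to 0.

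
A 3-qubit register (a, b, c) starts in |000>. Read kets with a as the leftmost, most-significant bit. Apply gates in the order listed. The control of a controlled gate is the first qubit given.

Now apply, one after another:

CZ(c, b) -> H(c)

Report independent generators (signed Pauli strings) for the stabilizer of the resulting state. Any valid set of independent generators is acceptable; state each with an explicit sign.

One valid set of independent stabilizer generators is +IIX, +ZII, +IZI (any independent generating set of the same group is equally correct).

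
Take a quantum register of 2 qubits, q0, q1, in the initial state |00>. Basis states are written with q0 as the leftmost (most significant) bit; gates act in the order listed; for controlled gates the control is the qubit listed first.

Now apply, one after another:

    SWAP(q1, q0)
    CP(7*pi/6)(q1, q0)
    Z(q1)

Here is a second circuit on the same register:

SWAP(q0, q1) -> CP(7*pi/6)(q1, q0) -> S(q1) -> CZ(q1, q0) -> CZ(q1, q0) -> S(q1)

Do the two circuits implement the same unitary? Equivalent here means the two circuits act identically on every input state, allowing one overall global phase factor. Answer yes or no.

Yes: on every input state the two circuits agree up to one overall phase factor.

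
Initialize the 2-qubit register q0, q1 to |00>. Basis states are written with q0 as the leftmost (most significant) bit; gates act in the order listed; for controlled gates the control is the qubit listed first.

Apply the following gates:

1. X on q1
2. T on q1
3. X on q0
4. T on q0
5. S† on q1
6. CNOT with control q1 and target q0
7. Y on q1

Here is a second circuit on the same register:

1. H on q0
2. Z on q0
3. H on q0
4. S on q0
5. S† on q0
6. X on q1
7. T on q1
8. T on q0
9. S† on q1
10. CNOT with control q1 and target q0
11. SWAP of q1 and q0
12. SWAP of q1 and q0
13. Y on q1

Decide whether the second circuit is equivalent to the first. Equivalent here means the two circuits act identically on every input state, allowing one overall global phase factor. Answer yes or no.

Yes — the two circuits implement the same unitary up to a global phase.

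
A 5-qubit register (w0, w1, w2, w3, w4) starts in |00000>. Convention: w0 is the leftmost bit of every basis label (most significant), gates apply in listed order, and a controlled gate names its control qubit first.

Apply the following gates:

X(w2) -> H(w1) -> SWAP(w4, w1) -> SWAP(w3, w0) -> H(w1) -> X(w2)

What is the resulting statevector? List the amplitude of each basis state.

After the circuit, the state carries amplitude 1/2 on |00000>, 1/2 on |00001>, 1/2 on |01000>, 1/2 on |01001>, and 0 on every other basis state.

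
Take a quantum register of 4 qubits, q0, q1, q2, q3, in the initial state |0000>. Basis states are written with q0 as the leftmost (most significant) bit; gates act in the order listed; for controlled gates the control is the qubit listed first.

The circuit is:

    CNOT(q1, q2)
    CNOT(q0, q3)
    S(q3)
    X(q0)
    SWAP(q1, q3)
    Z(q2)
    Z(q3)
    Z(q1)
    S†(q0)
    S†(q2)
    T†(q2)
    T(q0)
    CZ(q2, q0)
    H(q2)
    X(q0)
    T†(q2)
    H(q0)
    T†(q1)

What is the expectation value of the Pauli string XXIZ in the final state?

The expectation value of XXIZ is 0.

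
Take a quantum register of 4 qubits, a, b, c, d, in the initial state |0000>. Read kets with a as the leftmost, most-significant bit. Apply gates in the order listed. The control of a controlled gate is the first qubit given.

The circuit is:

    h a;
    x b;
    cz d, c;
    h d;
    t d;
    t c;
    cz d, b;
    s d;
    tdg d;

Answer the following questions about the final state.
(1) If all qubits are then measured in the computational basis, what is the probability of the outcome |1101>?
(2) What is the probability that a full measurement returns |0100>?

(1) A full measurement returns |1101> with probability 1/4.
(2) Outcome |0100> occurs with probability 1/4.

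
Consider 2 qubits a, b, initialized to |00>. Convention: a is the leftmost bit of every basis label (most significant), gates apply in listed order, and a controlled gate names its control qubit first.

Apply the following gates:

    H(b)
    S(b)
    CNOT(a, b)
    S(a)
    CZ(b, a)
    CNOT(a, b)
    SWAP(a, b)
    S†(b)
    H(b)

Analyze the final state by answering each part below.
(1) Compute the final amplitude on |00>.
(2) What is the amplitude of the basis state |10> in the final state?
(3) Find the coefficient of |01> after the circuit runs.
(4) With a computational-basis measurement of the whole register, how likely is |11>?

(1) |00> carries amplitude 1/2 in the final state.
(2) |10> carries amplitude I/2 in the final state.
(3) |01> carries amplitude 1/2 in the final state.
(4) The probability of measuring |11> is 1/4.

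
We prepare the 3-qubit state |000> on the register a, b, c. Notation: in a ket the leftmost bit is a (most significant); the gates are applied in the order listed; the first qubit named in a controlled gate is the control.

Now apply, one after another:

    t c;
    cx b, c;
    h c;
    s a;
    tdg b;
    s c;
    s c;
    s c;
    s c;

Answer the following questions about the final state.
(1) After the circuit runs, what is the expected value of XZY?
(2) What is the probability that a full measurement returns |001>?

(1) The observable XZY averages to 0. Key observation: the block from step 6 through step 9 cancels to the identity and can be dropped.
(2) A full measurement returns |001> with probability 1/2.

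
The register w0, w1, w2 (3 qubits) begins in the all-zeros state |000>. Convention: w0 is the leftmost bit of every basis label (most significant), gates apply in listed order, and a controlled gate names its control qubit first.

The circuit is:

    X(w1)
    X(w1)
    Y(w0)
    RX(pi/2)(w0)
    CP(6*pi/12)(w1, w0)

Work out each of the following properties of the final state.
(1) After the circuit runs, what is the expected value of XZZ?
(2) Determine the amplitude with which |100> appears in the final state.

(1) The observable XZZ averages to 0. Key observation: gates 1-2 undo each other exactly, leaving only the rest of the circuit to track.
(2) The final state's coefficient on |100> equals sqrt(2)*I/2.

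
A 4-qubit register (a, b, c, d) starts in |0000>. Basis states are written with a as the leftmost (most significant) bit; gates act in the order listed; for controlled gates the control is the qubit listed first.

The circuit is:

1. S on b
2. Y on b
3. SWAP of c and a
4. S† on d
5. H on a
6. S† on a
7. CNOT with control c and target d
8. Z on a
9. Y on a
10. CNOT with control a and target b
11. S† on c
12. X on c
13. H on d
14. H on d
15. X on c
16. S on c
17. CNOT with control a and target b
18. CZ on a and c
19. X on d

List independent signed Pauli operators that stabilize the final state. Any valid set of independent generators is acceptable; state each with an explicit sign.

The stabilizer group can be generated by +YIII, -IZII, +IIZI, -IIIZ, among other valid generating sets. Key observation: gates 10-17 undo each other exactly, leaving only the rest of the circuit to track.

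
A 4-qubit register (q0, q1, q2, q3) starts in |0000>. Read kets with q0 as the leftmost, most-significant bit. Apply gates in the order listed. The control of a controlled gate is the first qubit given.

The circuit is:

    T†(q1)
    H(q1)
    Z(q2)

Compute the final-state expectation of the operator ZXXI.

The expectation value of ZXXI is 0.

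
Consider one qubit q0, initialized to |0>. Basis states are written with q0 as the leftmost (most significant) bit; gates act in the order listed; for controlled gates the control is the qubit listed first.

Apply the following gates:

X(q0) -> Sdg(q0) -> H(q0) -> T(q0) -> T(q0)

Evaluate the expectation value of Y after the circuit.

In the final state, Y has expectation -1.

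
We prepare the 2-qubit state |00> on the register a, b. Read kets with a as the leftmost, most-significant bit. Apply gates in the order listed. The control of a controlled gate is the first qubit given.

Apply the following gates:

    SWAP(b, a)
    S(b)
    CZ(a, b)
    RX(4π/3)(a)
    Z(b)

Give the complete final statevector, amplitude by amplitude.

The resulting statevector has amplitude -1/2 on |00>, 0 on |01>, -sqrt(3)*I/2 on |10>, 0 on |11>.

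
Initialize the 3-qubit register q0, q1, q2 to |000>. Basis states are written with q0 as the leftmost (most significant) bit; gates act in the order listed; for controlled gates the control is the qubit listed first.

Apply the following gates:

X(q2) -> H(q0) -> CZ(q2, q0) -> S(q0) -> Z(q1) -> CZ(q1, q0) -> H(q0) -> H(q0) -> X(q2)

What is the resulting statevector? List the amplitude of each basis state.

The final amplitudes are sqrt(2)/2 on |000>, -sqrt(2)*I/2 on |100>, and 0 on every other basis state.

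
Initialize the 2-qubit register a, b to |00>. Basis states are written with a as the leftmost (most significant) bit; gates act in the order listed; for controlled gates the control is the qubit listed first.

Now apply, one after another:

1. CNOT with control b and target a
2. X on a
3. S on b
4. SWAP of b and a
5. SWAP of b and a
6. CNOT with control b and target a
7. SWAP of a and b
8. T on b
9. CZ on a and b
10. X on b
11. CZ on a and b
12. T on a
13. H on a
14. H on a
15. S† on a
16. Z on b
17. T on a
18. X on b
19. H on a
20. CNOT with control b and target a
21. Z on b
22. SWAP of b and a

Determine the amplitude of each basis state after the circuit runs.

The resulting statevector has amplitude 0 on |00>, 0 on |01>, -sqrt(2)*exp(I*pi/4)/2 on |10>, -sqrt(2)*exp(I*pi/4)/2 on |11>. Key observation: gates 4-5 undo each other exactly, leaving only the rest of the circuit to track.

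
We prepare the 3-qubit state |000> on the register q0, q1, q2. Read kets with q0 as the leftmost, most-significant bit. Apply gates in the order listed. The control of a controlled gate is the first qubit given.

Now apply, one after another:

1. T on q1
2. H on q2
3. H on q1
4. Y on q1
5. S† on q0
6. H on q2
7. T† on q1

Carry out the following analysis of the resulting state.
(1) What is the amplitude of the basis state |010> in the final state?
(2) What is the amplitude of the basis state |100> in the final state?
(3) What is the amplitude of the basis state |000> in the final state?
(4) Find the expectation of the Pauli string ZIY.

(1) The final state's coefficient on |010> equals sqrt(2)*exp(I*pi/4)/2.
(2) The amplitude on |100> is 0.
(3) The amplitude on |000> is -sqrt(2)*I/2.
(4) In the final state, ZIY has expectation 0.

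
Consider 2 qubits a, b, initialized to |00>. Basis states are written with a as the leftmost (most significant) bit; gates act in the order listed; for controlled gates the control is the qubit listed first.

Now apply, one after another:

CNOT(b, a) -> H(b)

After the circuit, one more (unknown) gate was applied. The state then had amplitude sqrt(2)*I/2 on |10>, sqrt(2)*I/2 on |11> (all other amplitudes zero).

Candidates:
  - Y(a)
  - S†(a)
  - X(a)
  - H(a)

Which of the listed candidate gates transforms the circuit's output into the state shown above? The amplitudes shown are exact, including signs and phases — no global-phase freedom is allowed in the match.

The applied gate was Y(a).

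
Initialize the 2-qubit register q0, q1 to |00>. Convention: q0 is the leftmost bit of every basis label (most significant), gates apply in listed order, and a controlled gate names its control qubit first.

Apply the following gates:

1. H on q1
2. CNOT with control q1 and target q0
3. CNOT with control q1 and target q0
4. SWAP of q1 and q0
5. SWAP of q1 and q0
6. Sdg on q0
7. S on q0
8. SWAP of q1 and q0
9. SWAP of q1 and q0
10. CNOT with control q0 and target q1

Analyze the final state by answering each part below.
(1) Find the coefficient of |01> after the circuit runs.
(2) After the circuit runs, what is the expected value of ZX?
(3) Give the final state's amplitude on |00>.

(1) The amplitude on |01> is sqrt(2)/2. Key observation: the block from step 4 through step 9 cancels to the identity and can be dropped.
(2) The expectation value of ZX is 1.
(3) The final state's coefficient on |00> equals sqrt(2)/2.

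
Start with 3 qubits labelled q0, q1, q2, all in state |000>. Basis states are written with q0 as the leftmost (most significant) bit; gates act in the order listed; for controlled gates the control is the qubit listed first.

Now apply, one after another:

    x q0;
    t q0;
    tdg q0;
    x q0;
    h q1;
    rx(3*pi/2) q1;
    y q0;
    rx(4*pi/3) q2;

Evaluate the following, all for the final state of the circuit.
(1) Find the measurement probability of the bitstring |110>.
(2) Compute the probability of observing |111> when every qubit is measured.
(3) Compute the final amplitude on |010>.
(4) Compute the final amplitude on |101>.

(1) The probability of measuring |110> is 1/8. Key observation: gates 1-4 undo each other exactly, leaving only the rest of the circuit to track.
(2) A full measurement returns |111> with probability 3/8.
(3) The final state's coefficient on |010> equals 0.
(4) The amplitude on |101> is sqrt(3)*(-1 - I)/4.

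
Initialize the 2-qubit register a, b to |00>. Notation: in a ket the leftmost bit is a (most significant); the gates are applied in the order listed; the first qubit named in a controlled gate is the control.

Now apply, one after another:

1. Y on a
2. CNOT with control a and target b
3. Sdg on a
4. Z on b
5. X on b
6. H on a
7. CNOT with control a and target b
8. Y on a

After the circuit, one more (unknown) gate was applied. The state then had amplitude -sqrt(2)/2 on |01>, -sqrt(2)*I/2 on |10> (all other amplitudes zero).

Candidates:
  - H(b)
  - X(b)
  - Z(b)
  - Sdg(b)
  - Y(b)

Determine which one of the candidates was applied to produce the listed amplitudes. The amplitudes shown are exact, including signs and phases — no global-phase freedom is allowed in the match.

The unique candidate consistent with the amplitudes is Sdg(b).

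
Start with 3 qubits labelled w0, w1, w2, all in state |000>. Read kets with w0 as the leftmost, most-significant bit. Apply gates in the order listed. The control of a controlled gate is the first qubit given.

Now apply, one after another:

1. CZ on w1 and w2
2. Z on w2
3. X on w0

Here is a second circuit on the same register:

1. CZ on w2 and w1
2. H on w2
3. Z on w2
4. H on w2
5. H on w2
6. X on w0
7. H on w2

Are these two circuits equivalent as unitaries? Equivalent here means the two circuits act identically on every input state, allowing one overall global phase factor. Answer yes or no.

No, they are not equivalent — no single phase factor reconciles the two unitaries.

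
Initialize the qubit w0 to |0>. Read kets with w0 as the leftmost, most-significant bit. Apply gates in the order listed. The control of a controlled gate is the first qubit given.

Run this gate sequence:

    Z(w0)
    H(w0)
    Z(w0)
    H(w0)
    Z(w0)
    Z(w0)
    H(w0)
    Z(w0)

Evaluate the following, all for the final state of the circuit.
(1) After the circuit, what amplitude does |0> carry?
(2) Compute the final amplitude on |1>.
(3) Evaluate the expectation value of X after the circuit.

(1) The final state's coefficient on |0> equals sqrt(2)/2.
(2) |1> carries amplitude sqrt(2)/2 in the final state.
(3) In the final state, X has expectation 1.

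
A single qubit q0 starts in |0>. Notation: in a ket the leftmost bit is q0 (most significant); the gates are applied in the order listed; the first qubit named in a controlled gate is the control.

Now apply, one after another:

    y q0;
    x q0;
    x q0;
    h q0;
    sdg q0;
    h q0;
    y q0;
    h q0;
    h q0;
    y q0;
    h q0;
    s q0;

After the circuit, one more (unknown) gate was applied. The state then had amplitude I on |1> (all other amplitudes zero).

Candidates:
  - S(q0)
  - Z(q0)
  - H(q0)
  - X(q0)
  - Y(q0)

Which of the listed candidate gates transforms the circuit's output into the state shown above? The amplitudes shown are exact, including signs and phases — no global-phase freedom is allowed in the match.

It was H(q0) that produced the state shown.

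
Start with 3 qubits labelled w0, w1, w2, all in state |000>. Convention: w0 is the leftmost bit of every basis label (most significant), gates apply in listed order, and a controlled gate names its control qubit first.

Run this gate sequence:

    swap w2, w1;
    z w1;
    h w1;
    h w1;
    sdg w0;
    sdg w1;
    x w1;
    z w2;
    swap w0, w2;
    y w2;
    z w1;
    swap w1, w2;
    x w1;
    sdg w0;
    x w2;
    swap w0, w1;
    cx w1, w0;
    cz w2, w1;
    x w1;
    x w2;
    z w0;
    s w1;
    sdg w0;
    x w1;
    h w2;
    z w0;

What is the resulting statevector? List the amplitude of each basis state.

After the circuit, the state carries amplitude sqrt(2)/2 on |000>, -sqrt(2)/2 on |001>, and 0 on every other basis state. Key observation: gates 3-4 undo each other exactly, leaving only the rest of the circuit to track.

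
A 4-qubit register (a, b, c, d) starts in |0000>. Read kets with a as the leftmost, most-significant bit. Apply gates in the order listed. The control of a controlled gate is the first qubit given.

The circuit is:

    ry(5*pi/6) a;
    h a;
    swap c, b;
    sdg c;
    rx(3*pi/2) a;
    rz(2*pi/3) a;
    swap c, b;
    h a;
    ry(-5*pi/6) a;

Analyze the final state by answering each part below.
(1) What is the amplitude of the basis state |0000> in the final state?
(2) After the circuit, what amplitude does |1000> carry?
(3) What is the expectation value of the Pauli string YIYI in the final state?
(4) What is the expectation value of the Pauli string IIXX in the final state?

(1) The amplitude on |0000> is -sqrt(2)*exp(I*pi/3)/8 + sqrt(6)*exp(5*I*pi/6)/8 + sqrt(6)*exp(I*pi/6)/8 + 3*sqrt(2)*exp(2*I*pi/3)/8.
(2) The amplitude on |1000> is -sqrt(6)*exp(I*pi/3)/8 - sqrt(6)*exp(2*I*pi/3)/8 - sqrt(2)*exp(I*pi/6)/8 + 3*sqrt(2)*exp(5*I*pi/6)/8.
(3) The expectation value of YIYI is 0.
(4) In the final state, IIXX has expectation 0.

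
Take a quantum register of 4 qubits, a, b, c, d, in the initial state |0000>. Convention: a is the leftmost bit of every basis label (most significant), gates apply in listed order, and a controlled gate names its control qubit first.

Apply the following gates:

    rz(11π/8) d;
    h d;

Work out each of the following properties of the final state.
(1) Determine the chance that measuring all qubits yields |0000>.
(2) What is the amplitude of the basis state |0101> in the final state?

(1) The probability of measuring |0000> is 1/2.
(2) The amplitude on |0101> is 0.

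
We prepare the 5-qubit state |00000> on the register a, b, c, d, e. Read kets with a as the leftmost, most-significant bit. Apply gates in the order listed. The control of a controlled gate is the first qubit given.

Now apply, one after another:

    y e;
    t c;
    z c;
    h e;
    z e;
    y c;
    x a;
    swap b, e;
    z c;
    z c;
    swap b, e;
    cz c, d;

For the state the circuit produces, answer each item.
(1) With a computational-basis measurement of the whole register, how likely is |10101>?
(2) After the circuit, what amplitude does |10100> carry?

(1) Outcome |10101> occurs with probability 1/2.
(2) |10100> carries amplitude -sqrt(2)/2 in the final state.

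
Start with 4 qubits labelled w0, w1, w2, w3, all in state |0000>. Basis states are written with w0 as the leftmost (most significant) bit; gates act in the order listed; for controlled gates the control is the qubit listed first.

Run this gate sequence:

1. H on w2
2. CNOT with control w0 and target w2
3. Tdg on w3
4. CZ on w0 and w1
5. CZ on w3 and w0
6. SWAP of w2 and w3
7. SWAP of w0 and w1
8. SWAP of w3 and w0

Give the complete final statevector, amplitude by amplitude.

After the circuit, the state carries amplitude sqrt(2)/2 on |0000>, sqrt(2)/2 on |1000>, and 0 on every other basis state.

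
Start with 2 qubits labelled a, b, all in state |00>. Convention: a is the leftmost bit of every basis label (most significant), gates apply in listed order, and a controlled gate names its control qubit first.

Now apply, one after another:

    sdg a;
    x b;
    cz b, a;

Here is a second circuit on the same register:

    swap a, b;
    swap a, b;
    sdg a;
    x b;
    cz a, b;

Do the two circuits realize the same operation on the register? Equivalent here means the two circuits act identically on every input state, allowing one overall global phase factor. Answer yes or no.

Yes: on every input state the two circuits agree up to one overall phase factor.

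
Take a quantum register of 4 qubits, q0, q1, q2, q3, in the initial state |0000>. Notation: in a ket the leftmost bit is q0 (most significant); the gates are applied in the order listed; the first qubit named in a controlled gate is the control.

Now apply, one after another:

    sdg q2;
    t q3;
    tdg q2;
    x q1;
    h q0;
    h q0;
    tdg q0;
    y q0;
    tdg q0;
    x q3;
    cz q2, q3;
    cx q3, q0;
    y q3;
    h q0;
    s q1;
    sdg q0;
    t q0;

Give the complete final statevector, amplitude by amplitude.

The final amplitudes are sqrt(2)*exp(I*pi/4)/2 on |0100>, sqrt(2)/2 on |1100>, and 0 on every other basis state.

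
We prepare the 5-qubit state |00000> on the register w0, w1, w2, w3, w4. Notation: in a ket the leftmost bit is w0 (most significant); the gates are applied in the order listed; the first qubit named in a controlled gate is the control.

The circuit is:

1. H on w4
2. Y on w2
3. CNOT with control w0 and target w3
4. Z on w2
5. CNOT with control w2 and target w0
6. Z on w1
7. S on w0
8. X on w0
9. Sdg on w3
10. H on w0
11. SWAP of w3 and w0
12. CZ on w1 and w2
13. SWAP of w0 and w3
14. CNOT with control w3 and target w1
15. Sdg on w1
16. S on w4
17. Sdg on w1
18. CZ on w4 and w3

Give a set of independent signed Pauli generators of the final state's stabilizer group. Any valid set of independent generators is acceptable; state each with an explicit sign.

One valid set of independent stabilizer generators is +XIIII, +IIIIY, +IZIII, -IIZII, +IIIZI (any independent generating set of the same group is equally correct).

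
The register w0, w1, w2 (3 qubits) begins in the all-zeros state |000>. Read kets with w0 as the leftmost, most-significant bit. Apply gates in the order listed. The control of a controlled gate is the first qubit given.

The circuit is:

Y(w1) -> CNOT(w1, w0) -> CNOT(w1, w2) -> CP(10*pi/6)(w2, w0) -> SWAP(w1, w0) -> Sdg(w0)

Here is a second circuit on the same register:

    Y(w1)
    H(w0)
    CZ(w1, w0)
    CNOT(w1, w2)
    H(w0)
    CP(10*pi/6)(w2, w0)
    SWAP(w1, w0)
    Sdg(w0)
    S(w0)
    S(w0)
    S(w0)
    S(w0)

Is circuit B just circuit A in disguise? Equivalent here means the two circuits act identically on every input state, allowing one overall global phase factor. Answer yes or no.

Yes, they are equivalent — the unitaries differ by at most a global phase.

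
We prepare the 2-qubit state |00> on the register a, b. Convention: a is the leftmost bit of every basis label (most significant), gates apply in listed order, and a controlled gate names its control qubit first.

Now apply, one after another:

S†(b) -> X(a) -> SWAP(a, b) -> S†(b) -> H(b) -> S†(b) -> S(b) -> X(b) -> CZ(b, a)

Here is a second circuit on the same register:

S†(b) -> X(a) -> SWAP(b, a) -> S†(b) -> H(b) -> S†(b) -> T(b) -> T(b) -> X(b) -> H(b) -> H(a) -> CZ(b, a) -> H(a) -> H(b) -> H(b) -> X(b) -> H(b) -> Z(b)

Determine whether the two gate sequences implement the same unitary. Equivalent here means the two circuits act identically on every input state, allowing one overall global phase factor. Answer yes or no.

No, they are not equivalent — no single phase factor reconciles the two unitaries.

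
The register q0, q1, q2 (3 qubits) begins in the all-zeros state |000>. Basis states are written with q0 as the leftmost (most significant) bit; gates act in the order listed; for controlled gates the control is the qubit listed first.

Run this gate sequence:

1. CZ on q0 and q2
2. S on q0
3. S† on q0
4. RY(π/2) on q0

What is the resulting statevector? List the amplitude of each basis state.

The final amplitudes are sqrt(2)/2 on |000>, sqrt(2)/2 on |100>, and 0 on every other basis state. Key observation: gates 2-3 undo each other exactly, leaving only the rest of the circuit to track.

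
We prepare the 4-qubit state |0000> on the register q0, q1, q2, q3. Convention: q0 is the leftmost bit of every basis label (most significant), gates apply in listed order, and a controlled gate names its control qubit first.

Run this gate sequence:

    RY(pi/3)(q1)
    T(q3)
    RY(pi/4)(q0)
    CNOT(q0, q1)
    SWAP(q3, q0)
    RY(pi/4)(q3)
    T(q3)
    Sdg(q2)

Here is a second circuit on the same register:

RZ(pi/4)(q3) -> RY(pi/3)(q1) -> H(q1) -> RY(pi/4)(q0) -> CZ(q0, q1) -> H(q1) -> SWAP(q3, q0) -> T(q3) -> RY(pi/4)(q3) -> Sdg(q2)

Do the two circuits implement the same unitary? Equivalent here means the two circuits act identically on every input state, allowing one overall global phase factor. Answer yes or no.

No, they are not equivalent — no single phase factor reconciles the two unitaries.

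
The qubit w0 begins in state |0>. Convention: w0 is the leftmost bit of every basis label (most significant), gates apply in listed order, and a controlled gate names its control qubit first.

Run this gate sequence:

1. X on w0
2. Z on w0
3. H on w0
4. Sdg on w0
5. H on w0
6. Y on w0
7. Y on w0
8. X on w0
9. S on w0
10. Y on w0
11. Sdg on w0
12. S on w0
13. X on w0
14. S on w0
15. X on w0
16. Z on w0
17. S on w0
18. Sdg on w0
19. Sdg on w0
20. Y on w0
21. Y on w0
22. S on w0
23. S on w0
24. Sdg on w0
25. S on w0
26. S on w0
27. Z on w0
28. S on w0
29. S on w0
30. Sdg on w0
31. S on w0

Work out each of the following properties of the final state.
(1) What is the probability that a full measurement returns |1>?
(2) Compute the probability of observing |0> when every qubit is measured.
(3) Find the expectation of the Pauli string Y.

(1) Outcome |1> occurs with probability 1/2. Key observation: steps 17-24 multiply out to the identity, so the circuit reduces to the remaining gates.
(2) The probability of measuring |0> is 1/2.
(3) In the final state, Y has expectation -1.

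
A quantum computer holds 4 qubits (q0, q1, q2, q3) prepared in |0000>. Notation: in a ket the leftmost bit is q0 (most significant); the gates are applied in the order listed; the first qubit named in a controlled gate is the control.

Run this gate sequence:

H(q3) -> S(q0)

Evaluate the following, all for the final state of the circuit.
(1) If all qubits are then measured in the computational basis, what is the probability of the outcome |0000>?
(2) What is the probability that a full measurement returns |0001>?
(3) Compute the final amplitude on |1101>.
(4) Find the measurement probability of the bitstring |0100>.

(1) A full measurement returns |0000> with probability 1/2.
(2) Outcome |0001> occurs with probability 1/2.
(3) The amplitude on |1101> is 0.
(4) Outcome |0100> occurs with probability 0.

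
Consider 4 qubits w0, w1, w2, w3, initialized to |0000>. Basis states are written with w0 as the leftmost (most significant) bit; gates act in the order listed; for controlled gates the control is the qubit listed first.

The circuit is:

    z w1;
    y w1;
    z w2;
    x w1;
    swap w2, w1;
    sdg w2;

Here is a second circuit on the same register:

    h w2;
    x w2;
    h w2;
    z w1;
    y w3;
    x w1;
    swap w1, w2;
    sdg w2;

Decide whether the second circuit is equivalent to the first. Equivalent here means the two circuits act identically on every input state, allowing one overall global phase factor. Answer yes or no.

No: there is an input state on which the two circuits produce genuinely different outputs (not merely differing by a phase).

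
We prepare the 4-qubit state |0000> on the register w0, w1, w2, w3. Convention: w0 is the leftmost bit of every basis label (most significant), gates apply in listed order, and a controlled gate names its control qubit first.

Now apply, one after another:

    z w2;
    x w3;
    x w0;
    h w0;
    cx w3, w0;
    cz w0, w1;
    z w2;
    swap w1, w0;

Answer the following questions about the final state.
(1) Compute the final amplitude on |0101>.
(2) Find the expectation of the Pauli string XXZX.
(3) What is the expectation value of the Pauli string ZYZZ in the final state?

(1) The amplitude on |0101> is sqrt(2)/2.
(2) The expectation value of XXZX is 0.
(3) The observable ZYZZ averages to 0.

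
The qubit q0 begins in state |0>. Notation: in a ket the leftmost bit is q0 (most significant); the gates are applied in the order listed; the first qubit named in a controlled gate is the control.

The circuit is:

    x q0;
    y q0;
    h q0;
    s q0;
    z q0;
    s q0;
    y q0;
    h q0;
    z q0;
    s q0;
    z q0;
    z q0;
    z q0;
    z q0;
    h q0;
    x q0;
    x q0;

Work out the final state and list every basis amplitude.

After the circuit, the state carries amplitude sqrt(2)*I/2 on |0>, -sqrt(2)*I/2 on |1>.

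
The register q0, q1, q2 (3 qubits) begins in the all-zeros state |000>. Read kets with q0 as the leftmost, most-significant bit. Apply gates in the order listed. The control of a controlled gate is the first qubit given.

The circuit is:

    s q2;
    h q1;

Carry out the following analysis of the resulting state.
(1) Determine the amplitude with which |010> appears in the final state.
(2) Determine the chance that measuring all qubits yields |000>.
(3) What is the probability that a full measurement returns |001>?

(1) The final state's coefficient on |010> equals sqrt(2)/2.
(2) Outcome |000> occurs with probability 1/2.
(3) The probability of measuring |001> is 0.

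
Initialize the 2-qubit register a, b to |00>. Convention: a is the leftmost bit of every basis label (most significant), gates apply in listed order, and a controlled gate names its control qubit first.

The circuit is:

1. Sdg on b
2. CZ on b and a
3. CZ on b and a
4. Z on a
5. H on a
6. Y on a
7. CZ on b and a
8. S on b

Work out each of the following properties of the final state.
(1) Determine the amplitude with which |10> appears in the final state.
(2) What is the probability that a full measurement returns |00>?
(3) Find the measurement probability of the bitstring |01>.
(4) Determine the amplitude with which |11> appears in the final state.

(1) The amplitude on |10> is sqrt(2)*I/2.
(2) Outcome |00> occurs with probability 1/2.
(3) Outcome |01> occurs with probability 0.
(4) The final state's coefficient on |11> equals 0.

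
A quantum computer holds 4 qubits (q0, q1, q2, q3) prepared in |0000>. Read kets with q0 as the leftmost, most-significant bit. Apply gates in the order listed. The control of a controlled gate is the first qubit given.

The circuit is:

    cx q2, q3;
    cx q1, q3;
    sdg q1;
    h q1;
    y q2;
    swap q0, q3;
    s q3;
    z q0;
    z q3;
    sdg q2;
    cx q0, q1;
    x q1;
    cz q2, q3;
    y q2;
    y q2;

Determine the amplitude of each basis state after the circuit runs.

The final amplitudes are sqrt(2)/2 on |0010>, sqrt(2)/2 on |0110>, and 0 on every other basis state.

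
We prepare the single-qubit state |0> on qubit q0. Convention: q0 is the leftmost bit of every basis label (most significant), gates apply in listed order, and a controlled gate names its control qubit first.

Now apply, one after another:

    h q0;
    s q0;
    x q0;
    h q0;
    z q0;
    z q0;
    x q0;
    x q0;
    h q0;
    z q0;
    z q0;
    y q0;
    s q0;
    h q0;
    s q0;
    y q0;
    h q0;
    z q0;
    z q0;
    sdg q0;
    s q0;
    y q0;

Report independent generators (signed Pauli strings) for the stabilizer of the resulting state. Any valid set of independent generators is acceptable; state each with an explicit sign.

The stabilizer group can be generated by +X, among other valid generating sets.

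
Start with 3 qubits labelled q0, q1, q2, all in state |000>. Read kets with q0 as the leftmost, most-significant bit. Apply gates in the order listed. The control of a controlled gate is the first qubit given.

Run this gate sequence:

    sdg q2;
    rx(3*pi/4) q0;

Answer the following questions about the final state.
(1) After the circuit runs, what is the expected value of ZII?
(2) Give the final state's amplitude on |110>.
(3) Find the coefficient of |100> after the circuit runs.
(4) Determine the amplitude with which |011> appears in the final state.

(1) The observable ZII averages to -sqrt(2)/2.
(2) The amplitude on |110> is 0.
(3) The final state's coefficient on |100> equals -I*sqrt(sqrt(2) + 2)/2.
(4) The final state's coefficient on |011> equals 0.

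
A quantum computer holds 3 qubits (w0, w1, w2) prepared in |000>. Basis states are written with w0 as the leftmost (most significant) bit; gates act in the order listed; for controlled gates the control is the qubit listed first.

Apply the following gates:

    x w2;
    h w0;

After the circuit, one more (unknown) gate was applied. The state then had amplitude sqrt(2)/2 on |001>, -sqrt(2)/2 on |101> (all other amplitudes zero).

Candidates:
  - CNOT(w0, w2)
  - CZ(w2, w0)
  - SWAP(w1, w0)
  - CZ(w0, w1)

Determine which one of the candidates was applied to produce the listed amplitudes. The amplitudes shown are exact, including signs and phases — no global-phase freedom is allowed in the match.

It was CZ(w2, w0) that produced the state shown.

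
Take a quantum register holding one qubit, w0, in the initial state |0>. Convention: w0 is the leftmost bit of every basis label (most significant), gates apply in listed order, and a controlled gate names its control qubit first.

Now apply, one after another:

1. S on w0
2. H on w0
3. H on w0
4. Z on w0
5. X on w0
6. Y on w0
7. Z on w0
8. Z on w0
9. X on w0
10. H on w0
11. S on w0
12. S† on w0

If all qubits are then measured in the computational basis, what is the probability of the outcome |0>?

The probability of measuring |0> is 1/2.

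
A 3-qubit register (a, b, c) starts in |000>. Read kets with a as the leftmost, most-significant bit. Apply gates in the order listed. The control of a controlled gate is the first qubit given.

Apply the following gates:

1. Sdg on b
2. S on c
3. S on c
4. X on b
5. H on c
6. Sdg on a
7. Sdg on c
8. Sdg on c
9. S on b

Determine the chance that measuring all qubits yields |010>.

A full measurement returns |010> with probability 1/2.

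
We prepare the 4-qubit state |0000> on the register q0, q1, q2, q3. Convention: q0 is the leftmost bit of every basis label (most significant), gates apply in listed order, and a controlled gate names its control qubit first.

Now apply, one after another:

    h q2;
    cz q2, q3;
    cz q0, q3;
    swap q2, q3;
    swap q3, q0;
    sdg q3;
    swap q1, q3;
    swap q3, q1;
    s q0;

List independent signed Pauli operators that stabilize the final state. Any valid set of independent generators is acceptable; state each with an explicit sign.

One valid set of independent stabilizer generators is +YIII, +IZII, +IIZI, +IIIZ (any independent generating set of the same group is equally correct).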